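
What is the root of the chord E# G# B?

E#

E#, G#, B are the tones of an E# diminished triad (E#–G#–B), making E# the root.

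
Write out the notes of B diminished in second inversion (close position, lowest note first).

F, B, D

The chord tones are B–D–F. With the fifth (F) lowest for second inversion: F, B, D.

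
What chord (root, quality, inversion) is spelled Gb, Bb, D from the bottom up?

The pitch classes Gb, Bb, D arrange in thirds as Gb–Bb–D: a Gb augmented triad.
Gb is the root of Gb augmented; root in the bass means root position (figured bass 5/3).

Gb augmented, root position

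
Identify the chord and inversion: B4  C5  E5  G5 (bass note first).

C major seventh, third inversion

Reducing to letter names: B, C, E, G. These stack in thirds as C–E–G–B — a C major seventh chord.
With the seventh (B) in the bass, the chord is in third inversion (figured bass 4/2).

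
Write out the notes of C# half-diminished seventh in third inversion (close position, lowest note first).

C# half-diminished seventh is C#–E–G–B. Third inversion puts the seventh (B) in the bass, with the remaining tones above: B, C#, E, G.

B, C#, E, G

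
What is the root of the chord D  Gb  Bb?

The distinct letter names are D, Gb, Bb. Arranged as a stack of thirds they read Gb–Bb–D, so Gb is the root (a Gb augmented triad).

Gb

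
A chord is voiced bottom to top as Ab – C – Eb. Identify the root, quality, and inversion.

Ab major, root position

Reducing to letter names: Ab, C, Eb. These stack in thirds as Ab–C–Eb — an Ab major triad.
Ab is the root of Ab major; root in the bass means root position (figured bass 5/3).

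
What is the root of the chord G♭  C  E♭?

C

Gb, C, Eb are the tones of a C diminished triad (C–Eb–Gb), making C the root.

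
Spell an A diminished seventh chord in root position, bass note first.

A, C, Eb, Gb

The chord tones are A–C–Eb–Gb. With the root (A) lowest for root position: A, C, Eb, Gb.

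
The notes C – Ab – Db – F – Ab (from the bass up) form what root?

Db

Reordering C, Ab, Db, F into stacked thirds gives Db–F–Ab–C; the bottom of that stack, Db, is the root.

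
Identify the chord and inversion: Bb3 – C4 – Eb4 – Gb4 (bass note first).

C half-diminished seventh, third inversion

The distinct note names are Bb, C, Eb, Gb. Stacked in thirds they read C–Eb–Gb–Bb, which is a half-diminished seventh chord on C.
With the seventh (Bb) in the bass, the chord is in third inversion (figured bass 4/2).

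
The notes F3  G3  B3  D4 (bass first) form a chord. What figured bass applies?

4/2

The notes F, G, B, D stack in thirds as G–B–D–F — a G dominant seventh chord. The bass F is the seventh, so this is third inversion: figured 4/2.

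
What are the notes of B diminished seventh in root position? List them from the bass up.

B, D, F, Ab

B diminished seventh is B–D–F–Ab. Root position puts the root (B) in the bass, with the remaining tones above: B, D, F, Ab.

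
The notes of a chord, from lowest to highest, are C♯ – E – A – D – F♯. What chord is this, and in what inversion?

D major ninth, third inversion

The pitch classes C#, E, A, D, F# arrange in thirds as D–F#–A–C#–E: a D major ninth chord.
C# is the seventh of D major ninth; seventh in the bass means third inversion.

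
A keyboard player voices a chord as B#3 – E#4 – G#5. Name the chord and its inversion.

E# minor, second inversion

Reducing to letter names: B#, E#, G#. These stack in thirds as E#–G#–B# — an E# minor triad.
B# is the fifth of E# minor; fifth in the bass means second inversion (figured bass 6/4).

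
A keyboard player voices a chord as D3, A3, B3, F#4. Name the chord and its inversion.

B minor seventh, first inversion

The distinct note names are D, A, B, F#. Stacked in thirds they read B–D–F#–A, which is a minor seventh chord on B.
D is the third of B minor seventh; third in the bass means first inversion (figured bass 6/5).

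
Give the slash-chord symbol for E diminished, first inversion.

Edim/G

First inversion of E diminished has the third (G) in the bass. As a slash chord: Edim/G.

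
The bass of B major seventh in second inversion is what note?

F#

B major seventh is B–D#–F#–A#. Second inversion places the fifth in the bass: F#.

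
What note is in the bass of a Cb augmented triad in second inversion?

The fifth of Cb augmented (Cb–Eb–G) is G; that is the bass in second inversion.

G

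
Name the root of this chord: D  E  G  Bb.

E

D, E, G, Bb are the tones of an E half-diminished seventh chord (E–G–Bb–D), making E the root.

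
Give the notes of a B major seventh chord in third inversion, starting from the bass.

A#, B, D#, F#

B major seventh is B–D#–F#–A#. Third inversion puts the seventh (A#) in the bass, with the remaining tones above: A#, B, D#, F#.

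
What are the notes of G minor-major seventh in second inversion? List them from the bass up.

D, F#, G, Bb

G minor-major seventh is G–Bb–D–F#. Second inversion puts the fifth (D) in the bass, with the remaining tones above: D, F#, G, Bb.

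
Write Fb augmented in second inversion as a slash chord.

Fbaug/C

Second inversion of Fb augmented has the fifth (C) in the bass. As a slash chord: Fbaug/C.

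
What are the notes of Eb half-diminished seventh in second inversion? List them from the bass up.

Eb half-diminished seventh is Eb–Gb–Bbb–Db. Second inversion puts the fifth (Bbb) in the bass, with the remaining tones above: Bbb, Db, Eb, Gb.

Bbb, Db, Eb, Gb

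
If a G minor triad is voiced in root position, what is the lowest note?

G

The root of G minor (G–Bb–D) is G; that is the bass in root position.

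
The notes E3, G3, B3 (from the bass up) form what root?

E

The distinct letter names are E, G, B. Arranged as a stack of thirds they read E–G–B, so E is the root (an E minor triad).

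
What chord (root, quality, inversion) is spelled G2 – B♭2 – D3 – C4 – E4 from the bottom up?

C dominant ninth, second inversion

The distinct note names are G, Bb, D, C, E. Stacked in thirds they read C–E–G–Bb–D, which is a dominant ninth chord on C.
G is the fifth of C dominant ninth; fifth in the bass means second inversion.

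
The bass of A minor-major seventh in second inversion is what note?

E

In second inversion the fifth is lowest. For A minor-major seventh (A–C–E–G#) that is E.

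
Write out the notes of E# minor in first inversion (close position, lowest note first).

Spelling E# minor: E#–G#–B#. In first inversion the third is bass, giving G#, B#, E# from the bottom.

G#, B#, E#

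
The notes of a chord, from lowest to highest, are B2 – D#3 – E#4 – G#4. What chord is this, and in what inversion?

The pitch classes B, D#, E#, G# arrange in thirds as E#–G#–B–D#: an E# half-diminished seventh chord.
B is the fifth of E# half-diminished seventh; fifth in the bass means second inversion (figured bass 4/3).

E# half-diminished seventh, second inversion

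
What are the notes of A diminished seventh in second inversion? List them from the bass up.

The chord tones are A–C–Eb–Gb. With the fifth (Eb) lowest for second inversion: Eb, Gb, A, C.

Eb, Gb, A, C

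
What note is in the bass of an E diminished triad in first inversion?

In first inversion the third is lowest. For E diminished (E–G–Bb) that is G.

G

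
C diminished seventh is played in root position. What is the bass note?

In root position the root is lowest. For C diminished seventh (C–Eb–Gb–Bbb) that is C.

C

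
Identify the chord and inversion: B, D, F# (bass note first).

The pitch classes B, D, F# arrange in thirds as B–D–F#: a B minor triad.
The lowest note is B, the root of the chord, so this is root position (figured bass 5/3).

B minor, root position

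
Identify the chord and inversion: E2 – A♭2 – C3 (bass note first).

The pitch classes E, Ab, C arrange in thirds as Ab–C–E: an Ab augmented triad.
With the fifth (E) in the bass, the chord is in second inversion (figured bass 6/4).

Ab augmented, second inversion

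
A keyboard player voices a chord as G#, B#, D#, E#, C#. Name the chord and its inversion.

C# major ninth, second inversion

The pitch classes G#, B#, D#, E#, C# arrange in thirds as C#–E#–G#–B#–D#: a C# major ninth chord.
With the fifth (G#) in the bass, the chord is in second inversion.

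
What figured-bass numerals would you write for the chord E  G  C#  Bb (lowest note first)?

6/5

The notes E, G, C#, Bb stack in thirds as C#–E–G–Bb — a C# diminished seventh chord. The bass E is the third, so this is first inversion: figured 6/5.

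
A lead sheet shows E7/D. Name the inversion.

E7/D means E dominant seventh with D in the bass. D is the seventh of E dominant seventh (E–G#–B–D), so this is third inversion.

third inversion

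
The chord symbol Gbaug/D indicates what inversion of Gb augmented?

second inversion

Gbaug/D means Gb augmented with D in the bass. D is the fifth of Gb augmented (Gb–Bb–D), so this is second inversion.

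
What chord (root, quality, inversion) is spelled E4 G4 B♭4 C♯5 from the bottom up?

The pitch classes E, G, Bb, C# arrange in thirds as C#–E–G–Bb: a C# diminished seventh chord.
The lowest note is E, the third of the chord, so this is first inversion (figured bass 6/5).

C# diminished seventh, first inversion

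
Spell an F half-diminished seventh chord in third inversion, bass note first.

Eb, F, Ab, Cb

F half-diminished seventh is F–Ab–Cb–Eb. Third inversion puts the seventh (Eb) in the bass, with the remaining tones above: Eb, F, Ab, Cb.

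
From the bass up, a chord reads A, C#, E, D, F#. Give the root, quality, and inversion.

D major ninth, second inversion

The distinct note names are A, C#, E, D, F#. Stacked in thirds they read D–F#–A–C#–E, which is a major ninth chord on D.
The lowest note is A, the fifth of the chord, so this is second inversion.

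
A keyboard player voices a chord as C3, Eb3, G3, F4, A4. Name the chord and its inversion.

The pitch classes C, Eb, G, F, A arrange in thirds as F–A–C–Eb–G: an F dominant ninth chord.
With the fifth (C) in the bass, the chord is in second inversion.

F dominant ninth, second inversion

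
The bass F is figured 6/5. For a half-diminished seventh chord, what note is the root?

D

The figures 6/5 mean the third of the chord is in the bass. If F is the third of a half-diminished seventh chord, the root is D (chord tones D–F–Ab–C).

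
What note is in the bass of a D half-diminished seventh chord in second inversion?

Ab

In second inversion the fifth is lowest. For D half-diminished seventh (D–F–Ab–C) that is Ab.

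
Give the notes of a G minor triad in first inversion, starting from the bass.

Bb, D, G

The chord tones are G–Bb–D. With the third (Bb) lowest for first inversion: Bb, D, G.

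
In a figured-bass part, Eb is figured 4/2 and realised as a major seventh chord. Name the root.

Fb

The figures 4/2 mean the seventh of the chord is in the bass. If Eb is the seventh of a major seventh chord, the root is Fb (chord tones Fb–Ab–Cb–Eb).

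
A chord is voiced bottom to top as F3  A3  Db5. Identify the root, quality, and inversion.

Reducing to letter names: F, A, Db. These stack in thirds as Db–F–A — a Db augmented triad.
F is the third of Db augmented; third in the bass means first inversion (figured bass 6).

Db augmented, first inversion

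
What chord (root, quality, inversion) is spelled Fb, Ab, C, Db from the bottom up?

Db minor-major seventh, first inversion

Reducing to letter names: Fb, Ab, C, Db. These stack in thirds as Db–Fb–Ab–C — a Db minor-major seventh chord.
Fb is the third of Db minor-major seventh; third in the bass means first inversion (figured bass 6/5).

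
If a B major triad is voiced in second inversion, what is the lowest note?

B major is B–D#–F#. Second inversion places the fifth in the bass: F#.

F#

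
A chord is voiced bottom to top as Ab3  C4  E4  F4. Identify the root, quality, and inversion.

The distinct note names are Ab, C, E, F. Stacked in thirds they read F–Ab–C–E, which is a minor-major seventh chord on F.
The lowest note is Ab, the third of the chord, so this is first inversion (figured bass 6/5).

F minor-major seventh, first inversion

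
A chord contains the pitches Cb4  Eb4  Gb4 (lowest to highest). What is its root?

Cb

Reordering Cb, Eb, Gb into stacked thirds gives Cb–Eb–Gb; the bottom of that stack, Cb, is the root.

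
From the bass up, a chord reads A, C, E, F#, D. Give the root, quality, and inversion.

Reducing to letter names: A, C, E, F#, D. These stack in thirds as D–F#–A–C–E — a D dominant ninth chord.
With the fifth (A) in the bass, the chord is in second inversion.

D dominant ninth, second inversion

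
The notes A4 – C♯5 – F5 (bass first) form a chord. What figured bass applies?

The notes A, C#, F stack in thirds as F–A–C# — an F augmented triad. The bass A is the third, so this is first inversion: figured 6.

6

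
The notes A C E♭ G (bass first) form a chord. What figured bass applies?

7

The notes A, C, Eb, G stack in thirds as A–C–Eb–G — an A half-diminished seventh chord. The bass A is the root, so this is root position: figured 7.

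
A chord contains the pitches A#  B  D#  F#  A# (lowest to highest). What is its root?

A#, B, D#, F# are the tones of a B major seventh chord (B–D#–F#–A#), making B the root.

B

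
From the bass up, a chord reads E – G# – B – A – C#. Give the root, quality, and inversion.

A major ninth, second inversion

Reducing to letter names: E, G#, B, A, C#. These stack in thirds as A–C#–E–G#–B — an A major ninth chord.
The lowest note is E, the fifth of the chord, so this is second inversion.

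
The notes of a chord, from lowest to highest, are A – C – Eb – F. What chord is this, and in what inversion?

The distinct note names are A, C, Eb, F. Stacked in thirds they read F–A–C–Eb, which is a dominant seventh chord on F.
The lowest note is A, the third of the chord, so this is first inversion (figured bass 6/5).

F dominant seventh, first inversion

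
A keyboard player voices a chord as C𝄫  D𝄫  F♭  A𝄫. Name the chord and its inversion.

The distinct note names are Cbb, Dbb, Fb, Abb. Stacked in thirds they read Dbb–Fb–Abb–Cbb, which is a dominant seventh chord on Dbb.
The lowest note is Cbb, the seventh of the chord, so this is third inversion (figured bass 4/2).

Dbb dominant seventh, third inversion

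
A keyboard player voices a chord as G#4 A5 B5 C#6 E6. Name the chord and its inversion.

The distinct note names are G#, A, B, C#, E. Stacked in thirds they read A–C#–E–G#–B, which is a major ninth chord on A.
G# is the seventh of A major ninth; seventh in the bass means third inversion.

A major ninth, third inversion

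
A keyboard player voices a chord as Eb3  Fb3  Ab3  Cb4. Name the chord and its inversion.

Fb major seventh, third inversion

Reducing to letter names: Eb, Fb, Ab, Cb. These stack in thirds as Fb–Ab–Cb–Eb — an Fb major seventh chord.
With the seventh (Eb) in the bass, the chord is in third inversion (figured bass 4/2).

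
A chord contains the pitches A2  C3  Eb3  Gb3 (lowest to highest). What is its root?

Reordering A, C, Eb, Gb into stacked thirds gives A–C–Eb–Gb; the bottom of that stack, A, is the root.

A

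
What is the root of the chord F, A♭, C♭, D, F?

D

Reordering F, Ab, Cb, D into stacked thirds gives D–F–Ab–Cb; the bottom of that stack, D, is the root.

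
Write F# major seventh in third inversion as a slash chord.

Third inversion of F# major seventh has the seventh (E#) in the bass. As a slash chord: F#maj7/E#.

F#maj7/E#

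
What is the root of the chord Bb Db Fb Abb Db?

Reordering Bb, Db, Fb, Abb into stacked thirds gives Bb–Db–Fb–Abb; the bottom of that stack, Bb, is the root.

Bb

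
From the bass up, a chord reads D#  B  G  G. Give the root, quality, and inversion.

G augmented, second inversion

The distinct note names are D#, B, G. Stacked in thirds they read G–B–D#, which is an augmented triad on G.
With the fifth (D#) in the bass, the chord is in second inversion (figured bass 6/4).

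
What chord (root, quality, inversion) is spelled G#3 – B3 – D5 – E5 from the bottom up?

Reducing to letter names: G#, B, D, E. These stack in thirds as E–G#–B–D — an E dominant seventh chord.
The lowest note is G#, the third of the chord, so this is first inversion (figured bass 6/5).

E dominant seventh, first inversion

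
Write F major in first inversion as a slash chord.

First inversion of F major has the third (A) in the bass. As a slash chord: Fmaj/A.

Fmaj/A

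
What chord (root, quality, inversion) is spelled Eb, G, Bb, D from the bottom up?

Eb major seventh, root position

Reducing to letter names: Eb, G, Bb, D. These stack in thirds as Eb–G–Bb–D — an Eb major seventh chord.
The lowest note is Eb, the root of the chord, so this is root position (figured bass 7).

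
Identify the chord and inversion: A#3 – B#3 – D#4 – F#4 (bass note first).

B# half-diminished seventh, third inversion

The pitch classes A#, B#, D#, F# arrange in thirds as B#–D#–F#–A#: a B# half-diminished seventh chord.
A# is the seventh of B# half-diminished seventh; seventh in the bass means third inversion (figured bass 4/2).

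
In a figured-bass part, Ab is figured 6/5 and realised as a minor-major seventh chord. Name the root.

F

The figures 6/5 mean the third of the chord is in the bass. If Ab is the third of a minor-major seventh chord, the root is F (chord tones F–Ab–C–E).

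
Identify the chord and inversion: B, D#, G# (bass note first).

G# minor, first inversion

Reducing to letter names: B, D#, G#. These stack in thirds as G#–B–D# — a G# minor triad.
The lowest note is B, the third of the chord, so this is first inversion (figured bass 6).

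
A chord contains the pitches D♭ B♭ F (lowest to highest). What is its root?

Db, Bb, F are the tones of a Bb minor triad (Bb–Db–F), making Bb the root.

Bb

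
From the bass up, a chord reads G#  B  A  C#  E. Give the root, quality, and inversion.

A major ninth, third inversion

The distinct note names are G#, B, A, C#, E. Stacked in thirds they read A–C#–E–G#–B, which is a major ninth chord on A.
The lowest note is G#, the seventh of the chord, so this is third inversion.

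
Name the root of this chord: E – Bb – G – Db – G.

E

The distinct letter names are E, Bb, G, Db. Arranged as a stack of thirds they read E–G–Bb–Db, so E is the root (an E diminished seventh chord).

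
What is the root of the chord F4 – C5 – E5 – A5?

F

Reordering F, C, E, A into stacked thirds gives F–A–C–E; the bottom of that stack, F, is the root.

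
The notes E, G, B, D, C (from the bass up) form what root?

E, G, B, D, C are the tones of a C major ninth chord (C–E–G–B–D), making C the root.

C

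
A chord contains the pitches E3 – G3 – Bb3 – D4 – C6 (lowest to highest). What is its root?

Reordering E, G, Bb, D, C into stacked thirds gives C–E–G–Bb–D; the bottom of that stack, C, is the root.

C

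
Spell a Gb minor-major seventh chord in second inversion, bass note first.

Spelling Gb minor-major seventh: Gb–Bbb–Db–F. In second inversion the fifth is bass, giving Db, F, Gb, Bbb from the bottom.

Db, F, Gb, Bbb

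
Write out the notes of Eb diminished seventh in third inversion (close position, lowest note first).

Dbb, Eb, Gb, Bbb

Eb diminished seventh is Eb–Gb–Bbb–Dbb. Third inversion puts the seventh (Dbb) in the bass, with the remaining tones above: Dbb, Eb, Gb, Bbb.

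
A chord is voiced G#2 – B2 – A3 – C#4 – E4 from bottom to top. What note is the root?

The distinct letter names are G#, B, A, C#, E. Arranged as a stack of thirds they read A–C#–E–G#–B, so A is the root (an A major ninth chord).

A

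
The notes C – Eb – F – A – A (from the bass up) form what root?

C, Eb, F, A are the tones of an F dominant seventh chord (F–A–C–Eb), making F the root.

F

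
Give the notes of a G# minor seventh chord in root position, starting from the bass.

G#, B, D#, F#

Spelling G# minor seventh: G#–B–D#–F#. In root position the root is bass, giving G#, B, D#, F# from the bottom.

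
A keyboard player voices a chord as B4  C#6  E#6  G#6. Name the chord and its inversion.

The distinct note names are B, C#, E#, G#. Stacked in thirds they read C#–E#–G#–B, which is a dominant seventh chord on C#.
With the seventh (B) in the bass, the chord is in third inversion (figured bass 4/2).

C# dominant seventh, third inversion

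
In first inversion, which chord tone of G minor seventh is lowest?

Bb

G minor seventh is G–Bb–D–F. First inversion places the third in the bass: Bb.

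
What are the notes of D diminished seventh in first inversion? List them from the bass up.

D diminished seventh is D–F–Ab–Cb. First inversion puts the third (F) in the bass, with the remaining tones above: F, Ab, Cb, D.

F, Ab, Cb, D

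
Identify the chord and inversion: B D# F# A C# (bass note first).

B dominant ninth, root position

Reducing to letter names: B, D#, F#, A, C#. These stack in thirds as B–D#–F#–A–C# — a B dominant ninth chord.
B is the root of B dominant ninth; root in the bass means root position.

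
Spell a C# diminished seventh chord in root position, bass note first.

Spelling C# diminished seventh: C#–E–G–Bb. In root position the root is bass, giving C#, E, G, Bb from the bottom.

C#, E, G, Bb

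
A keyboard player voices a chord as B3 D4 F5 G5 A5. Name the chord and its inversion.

G dominant ninth, first inversion

The distinct note names are B, D, F, G, A. Stacked in thirds they read G–B–D–F–A, which is a dominant ninth chord on G.
The lowest note is B, the third of the chord, so this is first inversion.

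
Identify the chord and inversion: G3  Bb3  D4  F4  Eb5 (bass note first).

The pitch classes G, Bb, D, F, Eb arrange in thirds as Eb–G–Bb–D–F: an Eb major ninth chord.
The lowest note is G, the third of the chord, so this is first inversion.

Eb major ninth, first inversion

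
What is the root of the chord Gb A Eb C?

A

Reordering Gb, A, Eb, C into stacked thirds gives A–C–Eb–Gb; the bottom of that stack, A, is the root.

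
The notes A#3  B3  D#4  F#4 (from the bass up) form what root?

The distinct letter names are A#, B, D#, F#. Arranged as a stack of thirds they read B–D#–F#–A#, so B is the root (a B major seventh chord).

B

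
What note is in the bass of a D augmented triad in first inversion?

F#

D augmented is D–F#–A#. First inversion places the third in the bass: F#.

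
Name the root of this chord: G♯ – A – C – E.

Reordering G#, A, C, E into stacked thirds gives A–C–E–G#; the bottom of that stack, A, is the root.

A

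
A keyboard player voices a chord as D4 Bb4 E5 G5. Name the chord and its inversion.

E half-diminished seventh, third inversion

Reducing to letter names: D, Bb, E, G. These stack in thirds as E–G–Bb–D — an E half-diminished seventh chord.
The lowest note is D, the seventh of the chord, so this is third inversion (figured bass 4/2).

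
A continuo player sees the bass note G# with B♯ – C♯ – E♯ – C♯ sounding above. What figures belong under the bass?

The notes G#, B#, C#, E# stack in thirds as C#–E#–G#–B# — a C# major seventh chord. The bass G# is the fifth, so this is second inversion: figured 4/3.

4/3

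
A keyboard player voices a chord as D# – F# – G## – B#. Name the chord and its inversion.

G## diminished seventh, second inversion

Reducing to letter names: D#, F#, G##, B#. These stack in thirds as G##–B#–D#–F# — a G## diminished seventh chord.
With the fifth (D#) in the bass, the chord is in second inversion (figured bass 4/3).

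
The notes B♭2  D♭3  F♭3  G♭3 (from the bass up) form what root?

Gb

Bb, Db, Fb, Gb are the tones of a Gb dominant seventh chord (Gb–Bb–Db–Fb), making Gb the root.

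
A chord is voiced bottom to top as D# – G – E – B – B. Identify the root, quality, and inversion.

Reducing to letter names: D#, G, E, B. These stack in thirds as E–G–B–D# — an E minor-major seventh chord.
D# is the seventh of E minor-major seventh; seventh in the bass means third inversion (figured bass 4/2).

E minor-major seventh, third inversion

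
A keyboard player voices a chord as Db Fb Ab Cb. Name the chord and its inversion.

Db minor seventh, root position

The distinct note names are Db, Fb, Ab, Cb. Stacked in thirds they read Db–Fb–Ab–Cb, which is a minor seventh chord on Db.
Db is the root of Db minor seventh; root in the bass means root position (figured bass 7).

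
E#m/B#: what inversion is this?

second inversion

E#m/B# means E# minor with B# in the bass. B# is the fifth of E# minor (E#–G#–B#), so this is second inversion.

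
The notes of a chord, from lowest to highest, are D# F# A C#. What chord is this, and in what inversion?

The distinct note names are D#, F#, A, C#. Stacked in thirds they read D#–F#–A–C#, which is a half-diminished seventh chord on D#.
The lowest note is D#, the root of the chord, so this is root position (figured bass 7).

D# half-diminished seventh, root position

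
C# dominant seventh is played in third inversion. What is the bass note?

B

In third inversion the seventh is lowest. For C# dominant seventh (C#–E#–G#–B) that is B.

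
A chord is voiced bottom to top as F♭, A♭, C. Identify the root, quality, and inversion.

Fb augmented, root position

Reducing to letter names: Fb, Ab, C. These stack in thirds as Fb–Ab–C — an Fb augmented triad.
The lowest note is Fb, the root of the chord, so this is root position (figured bass 5/3).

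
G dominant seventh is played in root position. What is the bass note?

G

The root of G dominant seventh (G–B–D–F) is G; that is the bass in root position.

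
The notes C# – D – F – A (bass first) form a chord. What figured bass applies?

4/2

The notes C#, D, F, A stack in thirds as D–F–A–C# — a D minor-major seventh chord. The bass C# is the seventh, so this is third inversion: figured 4/2.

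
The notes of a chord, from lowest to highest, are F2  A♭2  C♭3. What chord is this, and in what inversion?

The pitch classes F, Ab, Cb arrange in thirds as F–Ab–Cb: an F diminished triad.
F is the root of F diminished; root in the bass means root position (figured bass 5/3).

F diminished, root position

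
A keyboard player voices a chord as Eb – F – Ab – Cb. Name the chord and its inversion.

Reducing to letter names: Eb, F, Ab, Cb. These stack in thirds as F–Ab–Cb–Eb — an F half-diminished seventh chord.
With the seventh (Eb) in the bass, the chord is in third inversion (figured bass 4/2).

F half-diminished seventh, third inversion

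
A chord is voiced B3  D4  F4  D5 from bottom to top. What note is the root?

B

Reordering B, D, F into stacked thirds gives B–D–F; the bottom of that stack, B, is the root.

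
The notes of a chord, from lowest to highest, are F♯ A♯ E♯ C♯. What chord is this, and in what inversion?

F# major seventh, root position

Reducing to letter names: F#, A#, E#, C#. These stack in thirds as F#–A#–C#–E# — an F# major seventh chord.
F# is the root of F# major seventh; root in the bass means root position (figured bass 7).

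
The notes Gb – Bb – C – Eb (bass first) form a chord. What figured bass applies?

The notes Gb, Bb, C, Eb stack in thirds as C–Eb–Gb–Bb — a C half-diminished seventh chord. The bass Gb is the fifth, so this is second inversion: figured 4/3.

4/3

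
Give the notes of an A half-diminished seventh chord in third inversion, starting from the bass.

The chord tones are A–C–Eb–G. With the seventh (G) lowest for third inversion: G, A, C, Eb.

G, A, C, Eb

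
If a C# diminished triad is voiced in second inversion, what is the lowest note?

G

In second inversion the fifth is lowest. For C# diminished (C#–E–G) that is G.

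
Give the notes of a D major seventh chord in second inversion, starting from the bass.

Spelling D major seventh: D–F#–A–C#. In second inversion the fifth is bass, giving A, C#, D, F# from the bottom.

A, C#, D, F#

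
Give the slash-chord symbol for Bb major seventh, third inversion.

Third inversion of Bb major seventh has the seventh (A) in the bass. As a slash chord: Bbmaj7/A.

Bbmaj7/A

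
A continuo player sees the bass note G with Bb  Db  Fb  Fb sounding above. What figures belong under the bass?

The notes G, Bb, Db, Fb stack in thirds as G–Bb–Db–Fb — a G diminished seventh chord. The bass G is the root, so this is root position: figured 7.

7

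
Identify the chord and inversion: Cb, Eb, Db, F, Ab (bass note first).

The pitch classes Cb, Eb, Db, F, Ab arrange in thirds as Db–F–Ab–Cb–Eb: a Db dominant ninth chord.
With the seventh (Cb) in the bass, the chord is in third inversion.

Db dominant ninth, third inversion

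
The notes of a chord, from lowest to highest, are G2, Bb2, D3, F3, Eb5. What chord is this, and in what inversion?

The distinct note names are G, Bb, D, F, Eb. Stacked in thirds they read Eb–G–Bb–D–F, which is a major ninth chord on Eb.
G is the third of Eb major ninth; third in the bass means first inversion.

Eb major ninth, first inversion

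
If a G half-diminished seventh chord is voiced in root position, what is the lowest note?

G

The root of G half-diminished seventh (G–Bb–Db–F) is G; that is the bass in root position.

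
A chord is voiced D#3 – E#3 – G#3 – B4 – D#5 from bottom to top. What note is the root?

D#, E#, G#, B are the tones of an E# half-diminished seventh chord (E#–G#–B–D#), making E# the root.

E#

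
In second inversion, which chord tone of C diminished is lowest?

The fifth of C diminished (C–Eb–Gb) is Gb; that is the bass in second inversion.

Gb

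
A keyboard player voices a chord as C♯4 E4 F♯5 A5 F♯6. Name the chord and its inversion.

The distinct note names are C#, E, F#, A. Stacked in thirds they read F#–A–C#–E, which is a minor seventh chord on F#.
C# is the fifth of F# minor seventh; fifth in the bass means second inversion (figured bass 4/3).

F# minor seventh, second inversion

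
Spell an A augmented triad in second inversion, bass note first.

E#, A, C#

The chord tones are A–C#–E#. With the fifth (E#) lowest for second inversion: E#, A, C#.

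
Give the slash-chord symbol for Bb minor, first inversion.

Bbm/Db

First inversion of Bb minor has the third (Db) in the bass. As a slash chord: Bbm/Db.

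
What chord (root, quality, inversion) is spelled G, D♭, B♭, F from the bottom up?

The distinct note names are G, Db, Bb, F. Stacked in thirds they read G–Bb–Db–F, which is a half-diminished seventh chord on G.
With the root (G) in the bass, the chord is in root position (figured bass 7).

G half-diminished seventh, root position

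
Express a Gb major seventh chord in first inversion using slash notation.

Gbmaj7/Bb

First inversion of Gb major seventh has the third (Bb) in the bass. As a slash chord: Gbmaj7/Bb.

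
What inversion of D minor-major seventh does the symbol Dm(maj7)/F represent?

Dm(maj7)/F means D minor-major seventh with F in the bass. F is the third of D minor-major seventh (D–F–A–C#), so this is first inversion.

first inversion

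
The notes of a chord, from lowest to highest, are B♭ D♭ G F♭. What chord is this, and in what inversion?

G diminished seventh, first inversion

The distinct note names are Bb, Db, G, Fb. Stacked in thirds they read G–Bb–Db–Fb, which is a diminished seventh chord on G.
With the third (Bb) in the bass, the chord is in first inversion (figured bass 6/5).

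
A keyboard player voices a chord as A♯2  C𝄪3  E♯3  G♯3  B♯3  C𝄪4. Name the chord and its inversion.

The distinct note names are A#, C##, E#, G#, B#. Stacked in thirds they read A#–C##–E#–G#–B#, which is a dominant ninth chord on A#.
The lowest note is A#, the root of the chord, so this is root position.

A# dominant ninth, root position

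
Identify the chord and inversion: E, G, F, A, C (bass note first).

F major ninth, third inversion

The distinct note names are E, G, F, A, C. Stacked in thirds they read F–A–C–E–G, which is a major ninth chord on F.
E is the seventh of F major ninth; seventh in the bass means third inversion.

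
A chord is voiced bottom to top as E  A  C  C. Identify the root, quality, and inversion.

The distinct note names are E, A, C. Stacked in thirds they read A–C–E, which is a minor triad on A.
E is the fifth of A minor; fifth in the bass means second inversion (figured bass 6/4).

A minor, second inversion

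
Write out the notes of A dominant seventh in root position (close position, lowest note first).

A dominant seventh is A–C#–E–G. Root position puts the root (A) in the bass, with the remaining tones above: A, C#, E, G.

A, C#, E, G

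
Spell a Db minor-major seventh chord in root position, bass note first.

Db, Fb, Ab, C

Spelling Db minor-major seventh: Db–Fb–Ab–C. In root position the root is bass, giving Db, Fb, Ab, C from the bottom.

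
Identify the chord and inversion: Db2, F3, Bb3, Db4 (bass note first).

Bb minor, first inversion

Reducing to letter names: Db, F, Bb. These stack in thirds as Bb–Db–F — a Bb minor triad.
With the third (Db) in the bass, the chord is in first inversion (figured bass 6).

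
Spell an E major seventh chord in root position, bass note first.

E, G#, B, D#

The chord tones are E–G#–B–D#. With the root (E) lowest for root position: E, G#, B, D#.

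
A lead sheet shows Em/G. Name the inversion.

first inversion

Em/G means E minor with G in the bass. G is the third of E minor (E–G–B), so this is first inversion.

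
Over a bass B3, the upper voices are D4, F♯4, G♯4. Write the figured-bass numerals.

6/5

The notes B, D, F#, G# stack in thirds as G#–B–D–F# — a G# half-diminished seventh chord. The bass B is the third, so this is first inversion: figured 6/5.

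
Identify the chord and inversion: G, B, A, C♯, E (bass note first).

The distinct note names are G, B, A, C#, E. Stacked in thirds they read A–C#–E–G–B, which is a dominant ninth chord on A.
The lowest note is G, the seventh of the chord, so this is third inversion.

A dominant ninth, third inversion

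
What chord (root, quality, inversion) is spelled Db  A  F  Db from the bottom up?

The pitch classes Db, A, F arrange in thirds as Db–F–A: a Db augmented triad.
The lowest note is Db, the root of the chord, so this is root position (figured bass 5/3).

Db augmented, root position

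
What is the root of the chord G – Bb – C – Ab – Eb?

Ab

G, Bb, C, Ab, Eb are the tones of an Ab major ninth chord (Ab–C–Eb–G–Bb), making Ab the root.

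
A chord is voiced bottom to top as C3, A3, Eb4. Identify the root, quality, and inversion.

A diminished, first inversion

Reducing to letter names: C, A, Eb. These stack in thirds as A–C–Eb — an A diminished triad.
The lowest note is C, the third of the chord, so this is first inversion (figured bass 6).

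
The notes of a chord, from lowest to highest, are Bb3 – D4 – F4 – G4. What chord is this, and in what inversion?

The distinct note names are Bb, D, F, G. Stacked in thirds they read G–Bb–D–F, which is a minor seventh chord on G.
The lowest note is Bb, the third of the chord, so this is first inversion (figured bass 6/5).

G minor seventh, first inversion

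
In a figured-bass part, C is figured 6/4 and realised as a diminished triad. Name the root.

The figures 6/4 mean the fifth of the chord is in the bass. If C is the fifth of a diminished triad, the root is F# (chord tones F#–A–C).

F#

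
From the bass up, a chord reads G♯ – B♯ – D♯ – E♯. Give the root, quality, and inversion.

E# minor seventh, first inversion

The distinct note names are G#, B#, D#, E#. Stacked in thirds they read E#–G#–B#–D#, which is a minor seventh chord on E#.
G# is the third of E# minor seventh; third in the bass means first inversion (figured bass 6/5).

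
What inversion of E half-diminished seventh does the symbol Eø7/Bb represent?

Eø7/Bb means E half-diminished seventh with Bb in the bass. Bb is the fifth of E half-diminished seventh (E–G–Bb–D), so this is second inversion.

second inversion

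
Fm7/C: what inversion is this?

Fm7/C means F minor seventh with C in the bass. C is the fifth of F minor seventh (F–Ab–C–Eb), so this is second inversion.

second inversion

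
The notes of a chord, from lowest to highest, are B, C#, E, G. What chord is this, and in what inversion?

The pitch classes B, C#, E, G arrange in thirds as C#–E–G–B: a C# half-diminished seventh chord.
The lowest note is B, the seventh of the chord, so this is third inversion (figured bass 4/2).

C# half-diminished seventh, third inversion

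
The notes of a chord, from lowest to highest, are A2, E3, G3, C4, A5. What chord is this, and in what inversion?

The distinct note names are A, E, G, C. Stacked in thirds they read A–C–E–G, which is a minor seventh chord on A.
The lowest note is A, the root of the chord, so this is root position (figured bass 7).

A minor seventh, root position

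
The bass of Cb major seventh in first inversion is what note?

The third of Cb major seventh (Cb–Eb–Gb–Bb) is Eb; that is the bass in first inversion.

Eb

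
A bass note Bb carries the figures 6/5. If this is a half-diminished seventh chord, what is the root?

The figures 6/5 mean the third of the chord is in the bass. If Bb is the third of a half-diminished seventh chord, the root is G (chord tones G–Bb–Db–F).

G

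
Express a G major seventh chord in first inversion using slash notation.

First inversion of G major seventh has the third (B) in the bass. As a slash chord: Gmaj7/B.

Gmaj7/B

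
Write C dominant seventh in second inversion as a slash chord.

Second inversion of C dominant seventh has the fifth (G) in the bass. As a slash chord: C7/G.

C7/G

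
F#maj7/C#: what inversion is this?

F#maj7/C# means F# major seventh with C# in the bass. C# is the fifth of F# major seventh (F#–A#–C#–E#), so this is second inversion.

second inversion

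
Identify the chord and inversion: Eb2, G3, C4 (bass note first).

Reducing to letter names: Eb, G, C. These stack in thirds as C–Eb–G — a C minor triad.
The lowest note is Eb, the third of the chord, so this is first inversion (figured bass 6).

C minor, first inversion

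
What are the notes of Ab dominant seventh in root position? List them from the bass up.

The chord tones are Ab–C–Eb–Gb. With the root (Ab) lowest for root position: Ab, C, Eb, Gb.

Ab, C, Eb, Gb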